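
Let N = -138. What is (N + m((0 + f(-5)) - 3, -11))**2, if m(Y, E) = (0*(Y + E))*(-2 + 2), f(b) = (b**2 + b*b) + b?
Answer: 19044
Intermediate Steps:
f(b) = b + 2*b**2 (f(b) = (b**2 + b**2) + b = 2*b**2 + b = b + 2*b**2)
m(Y, E) = 0 (m(Y, E) = (0*(E + Y))*0 = 0*0 = 0)
(N + m((0 + f(-5)) - 3, -11))**2 = (-138 + 0)**2 = (-138)**2 = 19044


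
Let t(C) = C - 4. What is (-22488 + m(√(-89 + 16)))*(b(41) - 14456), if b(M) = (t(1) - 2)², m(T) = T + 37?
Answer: 323990381 - 14431*I*√73 ≈ 3.2399e+8 - 1.233e+5*I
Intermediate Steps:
t(C) = -4 + C
m(T) = 37 + T
b(M) = 25 (b(M) = ((-4 + 1) - 2)² = (-3 - 2)² = (-5)² = 25)
(-22488 + m(√(-89 + 16)))*(b(41) - 14456) = (-22488 + (37 + √(-89 + 16)))*(25 - 14456) = (-22488 + (37 + √(-73)))*(-14431) = (-22488 + (37 + I*√73))*(-14431) = (-22451 + I*√73)*(-14431) = 323990381 - 14431*I*√73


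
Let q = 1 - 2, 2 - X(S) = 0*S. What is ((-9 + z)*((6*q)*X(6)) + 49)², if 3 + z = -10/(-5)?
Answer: 28561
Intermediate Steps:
X(S) = 2 (X(S) = 2 - 0*S = 2 - 1*0 = 2 + 0 = 2)
q = -1
z = -1 (z = -3 - 10/(-5) = -3 - 10*(-⅕) = -3 + 2 = -1)
((-9 + z)*((6*q)*X(6)) + 49)² = ((-9 - 1)*((6*(-1))*2) + 49)² = (-(-60)*2 + 49)² = (-10*(-12) + 49)² = (120 + 49)² = 169² = 28561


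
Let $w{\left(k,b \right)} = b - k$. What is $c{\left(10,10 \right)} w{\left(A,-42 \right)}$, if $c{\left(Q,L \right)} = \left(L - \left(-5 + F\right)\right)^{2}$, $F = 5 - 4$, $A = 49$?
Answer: $-17836$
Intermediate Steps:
$F = 1$
$c{\left(Q,L \right)} = \left(4 + L\right)^{2}$ ($c{\left(Q,L \right)} = \left(L + \left(5 - 1\right)\right)^{2} = \left(L + 4\right)^{2} = \left(4 + L\right)^{2}$)
$c{\left(10,10 \right)} w{\left(A,-42 \right)} = \left(4 + 10\right)^{2} \left(-42 - 49\right) = 14^{2} \left(-42 - 49\right) = 196 \left(-91\right) = -17836$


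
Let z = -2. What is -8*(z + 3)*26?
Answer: -208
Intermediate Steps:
-8*(z + 3)*26 = -8*(-2 + 3)*26 = -8*26 = -208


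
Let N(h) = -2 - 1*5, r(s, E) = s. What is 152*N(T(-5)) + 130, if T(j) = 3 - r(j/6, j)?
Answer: -934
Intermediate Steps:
T(j) = 3 - j/6
N(h) = -7 (N(h) = -2 - 5 = -7)
152*N(T(-5)) + 130 = 152*(-7) + 130 = -1064 + 130 = -934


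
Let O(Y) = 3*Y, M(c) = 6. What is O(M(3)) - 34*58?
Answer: -1954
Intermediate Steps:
O(M(3)) - 34*58 = 3*6 - 34*58 = 18 - 1972 = -1954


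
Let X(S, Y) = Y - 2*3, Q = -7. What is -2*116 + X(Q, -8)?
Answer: -246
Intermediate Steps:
X(S, Y) = -6 + Y (X(S, Y) = Y - 6 = -6 + Y)
-2*116 + X(Q, -8) = -2*116 + (-6 - 8) = -232 - 14 = -246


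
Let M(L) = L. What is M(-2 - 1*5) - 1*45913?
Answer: -45920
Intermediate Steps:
M(-2 - 1*5) - 1*45913 = (-2 - 1*5) - 1*45913 = (-2 - 5) - 45913 = -7 - 45913 = -45920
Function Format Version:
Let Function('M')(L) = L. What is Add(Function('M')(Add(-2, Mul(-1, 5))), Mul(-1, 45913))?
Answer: -45920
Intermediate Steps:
Add(Function('M')(Add(-2, Mul(-1, 5))), Mul(-1, 45913)) = Add(Add(-2, Mul(-1, 5)), Mul(-1, 45913)) = Add(Add(-2, -5), -45913) = Add(-7, -45913) = -45920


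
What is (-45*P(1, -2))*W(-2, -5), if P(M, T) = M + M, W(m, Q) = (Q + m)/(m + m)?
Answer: -315/2 ≈ -157.50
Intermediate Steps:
W(m, Q) = (Q + m)/(2*m) (W(m, Q) = (Q + m)/((2*m)) = (Q + m)*(1/(2*m)) = (Q + m)/(2*m))
P(M, T) = 2*M
(-45*P(1, -2))*W(-2, -5) = (-90)*((½)*(-5 - 2)/(-2)) = (-45*2)*((½)*(-½)*(-7)) = -90*7/4 = -315/2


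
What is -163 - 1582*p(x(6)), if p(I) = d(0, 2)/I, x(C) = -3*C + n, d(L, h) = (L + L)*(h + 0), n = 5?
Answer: -163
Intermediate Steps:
d(L, h) = 2*L*h (d(L, h) = (2*L)*h = 2*L*h)
x(C) = 5 - 3*C (x(C) = -3*C + 5 = 5 - 3*C)
p(I) = 0 (p(I) = (2*0*2)/I = 0/I = 0)
-163 - 1582*p(x(6)) = -163 - 1582*0 = -163 + 0 = -163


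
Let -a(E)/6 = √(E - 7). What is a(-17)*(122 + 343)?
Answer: -5580*I*√6 ≈ -13668.0*I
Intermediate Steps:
a(E) = -6*√(-7 + E) (a(E) = -6*√(E - 7) = -6*√(-7 + E))
a(-17)*(122 + 343) = (-6*√(-7 - 17))*(122 + 343) = -12*I*√6*465 = -5580*I*√6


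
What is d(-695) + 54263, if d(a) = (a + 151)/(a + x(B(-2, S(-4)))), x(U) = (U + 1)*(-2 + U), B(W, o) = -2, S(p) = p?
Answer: 37496277/691 ≈ 54264.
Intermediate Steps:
x(U) = (1 + U)*(-2 + U)
d(a) = (151 + a)/(4 + a) (d(a) = (a + 151)/(a + (-2 + (-2)² - 1*(-2))) = (151 + a)/(a + (-2 + 4 + 2)) = (151 + a)/(a + 4) = (151 + a)/(4 + a))
d(-695) + 54263 = (151 - 695)/(4 - 695) + 54263 = -544/(-691) + 54263 = -1/691*(-544) + 54263 = 544/691 + 54263 = 37496277/691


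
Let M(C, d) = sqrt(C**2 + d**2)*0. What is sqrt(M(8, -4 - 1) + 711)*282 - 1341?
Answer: -1341 + 846*sqrt(79) ≈ 6178.4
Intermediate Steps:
M(C, d) = 0
sqrt(M(8, -4 - 1) + 711)*282 - 1341 = sqrt(0 + 711)*282 - 1341 = sqrt(711)*282 - 1341 = (3*sqrt(79))*282 - 1341 = 846*sqrt(79) - 1341 = -1341 + 846*sqrt(79)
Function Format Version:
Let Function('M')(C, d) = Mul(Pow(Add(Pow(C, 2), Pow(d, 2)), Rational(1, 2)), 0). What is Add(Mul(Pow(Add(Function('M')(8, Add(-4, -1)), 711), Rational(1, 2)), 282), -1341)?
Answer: Add(-1341, Mul(846, Pow(79, Rational(1, 2)))) ≈ 6178.4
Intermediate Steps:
Function('M')(C, d) = 0
Add(Mul(Pow(Add(Function('M')(8, Add(-4, -1)), 711), Rational(1, 2)), 282), -1341) = Add(Mul(Pow(Add(0, 711), Rational(1, 2)), 282), -1341) = Add(Mul(Pow(711, Rational(1, 2)), 282), -1341) = Add(Mul(Mul(3, Pow(79, Rational(1, 2))), 282), -1341) = Add(Mul(846, Pow(79, Rational(1, 2))), -1341) = Add(-1341, Mul(846, Pow(79, Rational(1, 2))))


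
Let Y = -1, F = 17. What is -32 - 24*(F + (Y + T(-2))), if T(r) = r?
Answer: -368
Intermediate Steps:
-32 - 24*(F + (Y + T(-2))) = -32 - 24*(17 + (-1 - 2)) = -32 - 24*(17 - 3) = -32 - 24*14 = -32 - 336 = -368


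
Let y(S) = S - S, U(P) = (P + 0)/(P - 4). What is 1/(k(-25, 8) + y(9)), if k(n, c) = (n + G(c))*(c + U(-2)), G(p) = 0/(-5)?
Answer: -3/625 ≈ -0.0048000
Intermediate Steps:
U(P) = P/(-4 + P)
G(p) = 0 (G(p) = 0*(-⅕) = 0)
k(n, c) = n*(⅓ + c) (k(n, c) = (n + 0)*(c - 2/(-4 - 2)) = n*(c - 2/(-6)) = n*(c - 2*(-⅙)) = n*(c + ⅓) = n*(⅓ + c))
y(S) = 0
1/(k(-25, 8) + y(9)) = 1/(-25*(⅓ + 8) + 0) = 1/(-25*25/3 + 0) = 1/(-625/3 + 0) = 1/(-625/3) = -3/625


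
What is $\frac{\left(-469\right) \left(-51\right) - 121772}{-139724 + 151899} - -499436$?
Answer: $\frac{6080535447}{12175} \approx 4.9943 \cdot 10^{5}$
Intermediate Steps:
$\frac{\left(-469\right) \left(-51\right) - 121772}{-139724 + 151899} - -499436 = \frac{23919 - 121772}{12175} + 499436 = \left(-97853\right) \frac{1}{12175} + 499436 = - \frac{97853}{12175} + 499436 = \frac{6080535447}{12175}$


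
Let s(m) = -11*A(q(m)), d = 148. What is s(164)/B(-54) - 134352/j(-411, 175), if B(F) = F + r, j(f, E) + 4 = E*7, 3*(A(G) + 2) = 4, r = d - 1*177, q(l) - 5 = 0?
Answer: -11160170/101343 ≈ -110.12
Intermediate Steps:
q(l) = 5 (q(l) = 5 + 0 = 5)
r = -29 (r = 148 - 1*177 = 148 - 177 = -29)
A(G) = -⅔ (A(G) = -2 + (⅓)*4 = -2 + 4/3 = -⅔)
j(f, E) = -4 + 7*E (j(f, E) = -4 + E*7 = -4 + 7*E)
s(m) = 22/3 (s(m) = -11*(-⅔) = 22/3)
B(F) = -29 + F (B(F) = F - 29 = -29 + F)
s(164)/B(-54) - 134352/j(-411, 175) = 22/(3*(-29 - 54)) - 134352/(-4 + 7*175) = (22/3)/(-83) - 134352/(-4 + 1225) = (22/3)*(-1/83) - 134352/1221 = -22/249 - 134352*1/1221 = -22/249 - 44784/407 = -11160170/101343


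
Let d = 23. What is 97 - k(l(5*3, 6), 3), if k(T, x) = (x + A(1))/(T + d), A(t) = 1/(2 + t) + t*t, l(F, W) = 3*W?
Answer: 11918/123 ≈ 96.894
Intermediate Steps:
A(t) = t² + 1/(2 + t) (A(t) = 1/(2 + t) + t² = t² + 1/(2 + t))
k(T, x) = (4/3 + x)/(23 + T) (k(T, x) = (x + (1 + 1³ + 2*1²)/(2 + 1))/(T + 23) = (x + (1 + 1 + 2*1)/3)/(23 + T) = (x + (1 + 1 + 2)/3)/(23 + T) = (x + (⅓)*4)/(23 + T) = (x + 4/3)/(23 + T) = (4/3 + x)/(23 + T))
97 - k(l(5*3, 6), 3) = 97 - (4/3 + 3)/(23 + 3*6) = 97 - 13/((23 + 18)*3) = 97 - 13/(41*3) = 97 - 1*13/123 = 97 - 13/123 = 11918/123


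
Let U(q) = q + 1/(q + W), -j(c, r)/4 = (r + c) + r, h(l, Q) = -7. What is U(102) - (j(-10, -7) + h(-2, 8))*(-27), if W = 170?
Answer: 681361/272 ≈ 2505.0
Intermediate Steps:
j(c, r) = -8*r - 4*c (j(c, r) = -4*((r + c) + r) = -4*((c + r) + r) = -4*(c + 2*r) = -8*r - 4*c)
U(q) = q + 1/(170 + q) (U(q) = q + 1/(q + 170) = q + 1/(170 + q))
U(102) - (j(-10, -7) + h(-2, 8))*(-27) = (1 + 102**2 + 170*102)/(170 + 102) - ((-8*(-7) - 4*(-10)) - 7)*(-27) = (1 + 10404 + 17340)/272 - ((56 + 40) - 7)*(-27) = (1/272)*27745 - (96 - 7)*(-27) = 27745/272 - 89*(-27) = 27745/272 - 1*(-2403) = 27745/272 + 2403 = 681361/272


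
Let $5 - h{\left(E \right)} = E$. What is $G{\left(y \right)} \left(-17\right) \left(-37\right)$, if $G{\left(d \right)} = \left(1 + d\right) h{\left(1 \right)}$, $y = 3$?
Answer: $10064$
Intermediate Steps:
$h{\left(E \right)} = 5 - E$
$G{\left(d \right)} = 4 + 4 d$ ($G{\left(d \right)} = \left(1 + d\right) \left(5 - 1\right) = \left(1 + d\right) 4 = 4 + 4 d$)
$G{\left(y \right)} \left(-17\right) \left(-37\right) = \left(4 + 4 \cdot 3\right) \left(-17\right) \left(-37\right) = \left(4 + 12\right) \left(-17\right) \left(-37\right) = 16 \left(-17\right) \left(-37\right) = \left(-272\right) \left(-37\right) = 10064$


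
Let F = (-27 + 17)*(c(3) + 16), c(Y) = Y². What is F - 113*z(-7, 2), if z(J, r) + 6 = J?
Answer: 1219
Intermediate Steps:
z(J, r) = -6 + J
F = -250 (F = (-27 + 17)*(3² + 16) = -10*(9 + 16) = -10*25 = -250)
F - 113*z(-7, 2) = -250 - 113*(-6 - 7) = -250 - 113*(-13) = -250 + 1469 = 1219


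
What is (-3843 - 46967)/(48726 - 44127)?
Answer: -50810/4599 ≈ -11.048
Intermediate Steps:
(-3843 - 46967)/(48726 - 44127) = -50810/4599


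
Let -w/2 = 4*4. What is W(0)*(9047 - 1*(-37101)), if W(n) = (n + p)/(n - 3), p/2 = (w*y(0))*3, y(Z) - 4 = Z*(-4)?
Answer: 11813888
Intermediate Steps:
y(Z) = 4 - 4*Z (y(Z) = 4 + Z*(-4) = 4 - 4*Z)
w = -32 (w = -8*4 = -2*16 = -32)
p = -768 (p = 2*(-32*(4 - 4*0)*3) = 2*(-32*(4 + 0)*3) = 2*(-32*4*3) = 2*(-128*3) = 2*(-384) = -768)
W(n) = (-768 + n)/(-3 + n) (W(n) = (n - 768)/(n - 3) = (-768 + n)/(-3 + n))
W(0)*(9047 - 1*(-37101)) = ((-768 + 0)/(-3 + 0))*(9047 - 1*(-37101)) = (-768/(-3))*(9047 + 37101) = -⅓*(-768)*46148 = 256*46148 = 11813888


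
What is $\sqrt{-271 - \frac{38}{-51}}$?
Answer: $\frac{i \sqrt{702933}}{51} \approx 16.439 i$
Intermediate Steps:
$\sqrt{-271 - \frac{38}{-51}} = \sqrt{-271 - - \frac{38}{51}} = \sqrt{-271 + \frac{38}{51}} = \sqrt{- \frac{13783}{51}} = \frac{i \sqrt{702933}}{51}$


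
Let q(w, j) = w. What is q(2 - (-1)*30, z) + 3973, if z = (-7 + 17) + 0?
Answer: 4005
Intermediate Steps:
z = 10 (z = 10 + 0 = 10)
q(2 - (-1)*30, z) + 3973 = (2 - (-1)*30) + 3973 = (2 - 1*(-30)) + 3973 = (2 + 30) + 3973 = 32 + 3973 = 4005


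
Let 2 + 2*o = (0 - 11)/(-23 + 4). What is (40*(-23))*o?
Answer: 12420/19 ≈ 653.68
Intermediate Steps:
o = -27/38 (o = -1 + ((0 - 11)/(-23 + 4))/2 = -1 + (-11/(-19))/2 = -1 + (-11*(-1/19))/2 = -1 + (½)*(11/19) = -1 + 11/38 = -27/38 ≈ -0.71053)
(40*(-23))*o = (40*(-23))*(-27/38) = -920*(-27/38) = 12420/19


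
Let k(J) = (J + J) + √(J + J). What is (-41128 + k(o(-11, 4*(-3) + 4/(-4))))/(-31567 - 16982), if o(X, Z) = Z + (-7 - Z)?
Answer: 13714/16183 - I*√14/48549 ≈ 0.84743 - 7.707e-5*I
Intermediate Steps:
o(X, Z) = -7
k(J) = 2*J + √2*√J (k(J) = 2*J + √(2*J) = 2*J + √2*√J)
(-41128 + k(o(-11, 4*(-3) + 4/(-4))))/(-31567 - 16982) = (-41128 + (2*(-7) + √2*√(-7)))/(-31567 - 16982) = (-41128 + (-14 + √2*(I*√7)))/(-48549) = (-41128 + (-14 + I*√14))*(-1/48549) = (-41142 + I*√14)*(-1/48549) = 13714/16183 - I*√14/48549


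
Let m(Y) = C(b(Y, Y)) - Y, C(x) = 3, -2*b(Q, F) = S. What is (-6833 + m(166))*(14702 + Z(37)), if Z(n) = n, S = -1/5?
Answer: -103114044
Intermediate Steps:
S = -⅕ (S = -1*⅕ = -⅕ ≈ -0.20000)
b(Q, F) = ⅒ (b(Q, F) = -½*(-⅕) = ⅒)
m(Y) = 3 - Y
(-6833 + m(166))*(14702 + Z(37)) = (-6833 + (3 - 1*166))*(14702 + 37) = (-6833 + (3 - 166))*14739 = (-6833 - 163)*14739 = -6996*14739 = -103114044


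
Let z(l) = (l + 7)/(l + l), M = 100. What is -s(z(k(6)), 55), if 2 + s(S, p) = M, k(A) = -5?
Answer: -98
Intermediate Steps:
z(l) = (7 + l)/(2*l) (z(l) = (7 + l)/((2*l)) = (7 + l)*(1/(2*l)) = (7 + l)/(2*l))
s(S, p) = 98 (s(S, p) = -2 + 100 = 98)
-s(z(k(6)), 55) = -1*98 = -98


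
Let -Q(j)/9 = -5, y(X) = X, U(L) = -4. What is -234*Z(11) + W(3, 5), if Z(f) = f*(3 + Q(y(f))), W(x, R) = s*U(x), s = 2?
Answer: -123560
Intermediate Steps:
Q(j) = 45 (Q(j) = -9*(-5) = 45)
W(x, R) = -8 (W(x, R) = 2*(-4) = -8)
Z(f) = 48*f (Z(f) = f*(3 + 45) = f*48 = 48*f)
-234*Z(11) + W(3, 5) = -11232*11 - 8 = -234*528 - 8 = -123552 - 8 = -123560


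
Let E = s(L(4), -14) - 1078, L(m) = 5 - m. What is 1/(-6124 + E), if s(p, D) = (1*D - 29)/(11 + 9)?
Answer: -20/144083 ≈ -0.00013881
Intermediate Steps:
s(p, D) = -29/20 + D/20 (s(p, D) = (D - 29)/20 = (-29 + D)*(1/20) = -29/20 + D/20)
E = -21603/20 (E = (-29/20 + (1/20)*(-14)) - 1078 = (-29/20 - 7/10) - 1078 = -43/20 - 1078 = -21603/20 ≈ -1080.2)
1/(-6124 + E) = 1/(-6124 - 21603/20) = 1/(-144083/20) = -20/144083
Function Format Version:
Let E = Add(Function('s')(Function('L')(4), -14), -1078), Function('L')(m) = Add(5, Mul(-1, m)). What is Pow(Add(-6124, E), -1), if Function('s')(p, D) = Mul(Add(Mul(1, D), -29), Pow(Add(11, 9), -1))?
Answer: Rational(-20, 144083) ≈ -0.00013881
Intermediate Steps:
Function('s')(p, D) = Add(Rational(-29, 20), Mul(Rational(1, 20), D)) (Function('s')(p, D) = Mul(Add(D, -29), Pow(20, -1)) = Mul(Add(-29, D), Rational(1, 20)) = Add(Rational(-29, 20), Mul(Rational(1, 20), D)))
E = Rational(-21603, 20) (E = Add(Add(Rational(-29, 20), Mul(Rational(1, 20), -14)), -1078) = Add(Add(Rational(-29, 20), Rational(-7, 10)), -1078) = Add(Rational(-43, 20), -1078) = Rational(-21603, 20) ≈ -1080.2)
Pow(Add(-6124, E), -1) = Pow(Add(-6124, Rational(-21603, 20)), -1) = Pow(Rational(-144083, 20), -1) = Rational(-20, 144083)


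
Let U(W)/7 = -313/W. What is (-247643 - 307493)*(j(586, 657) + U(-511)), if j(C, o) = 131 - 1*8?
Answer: -5158323712/73 ≈ -7.0662e+7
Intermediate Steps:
U(W) = -2191/W (U(W) = 7*(-313/W) = -2191/W)
j(C, o) = 123 (j(C, o) = 131 - 8 = 123)
(-247643 - 307493)*(j(586, 657) + U(-511)) = (-247643 - 307493)*(123 - 2191/(-511)) = -555136*(123 - 2191*(-1/511)) = -555136*(123 + 313/73) = -555136*9292/73 = -5158323712/73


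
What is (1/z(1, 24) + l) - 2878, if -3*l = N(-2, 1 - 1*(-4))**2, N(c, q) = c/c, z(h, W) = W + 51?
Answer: -71958/25 ≈ -2878.3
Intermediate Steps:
z(h, W) = 51 + W
N(c, q) = 1
l = -1/3 (l = -1/3*1**2 = -1/3*1 = -1/3 ≈ -0.33333)
(1/z(1, 24) + l) - 2878 = (1/(51 + 24) - 1/3) - 2878 = (1/75 - 1/3) - 2878 = -8/25 - 2878 = -71958/25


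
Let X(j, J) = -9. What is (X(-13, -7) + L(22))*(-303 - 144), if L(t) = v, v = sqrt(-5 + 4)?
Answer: 4023 - 447*I ≈ 4023.0 - 447.0*I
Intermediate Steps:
v = I (v = sqrt(-1) = I ≈ 1.0*I)
L(t) = I
(X(-13, -7) + L(22))*(-303 - 144) = (-9 + I)*(-303 - 144) = (-9 + I)*(-447) = 4023 - 447*I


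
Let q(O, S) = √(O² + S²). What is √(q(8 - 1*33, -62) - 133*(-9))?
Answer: √(1197 + √4469) ≈ 35.551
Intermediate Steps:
√(q(8 - 1*33, -62) - 133*(-9)) = √(√((8 - 1*33)² + (-62)²) - 133*(-9)) = √(√((8 - 33)² + 3844) + 1197) = √(√((-25)² + 3844) + 1197) = √(√(625 + 3844) + 1197) = √(√4469 + 1197) = √(1197 + √4469)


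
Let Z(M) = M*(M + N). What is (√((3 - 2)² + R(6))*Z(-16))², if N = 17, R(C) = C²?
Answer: 9472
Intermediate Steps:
Z(M) = M*(17 + M) (Z(M) = M*(M + 17) = M*(17 + M))
(√((3 - 2)² + R(6))*Z(-16))² = (√((3 - 2)² + 6²)*(-16*(17 - 16)))² = (√(1² + 36)*(-16*1))² = (√(1 + 36)*(-16))² = (√37*(-16))² = (-16*√37)² = 9472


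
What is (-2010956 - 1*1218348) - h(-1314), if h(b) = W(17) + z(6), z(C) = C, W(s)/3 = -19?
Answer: -3229253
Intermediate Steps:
W(s) = -57 (W(s) = 3*(-19) = -57)
h(b) = -51 (h(b) = -57 + 6 = -51)
(-2010956 - 1*1218348) - h(-1314) = (-2010956 - 1*1218348) - 1*(-51) = (-2010956 - 1218348) + 51 = -3229304 + 51 = -3229253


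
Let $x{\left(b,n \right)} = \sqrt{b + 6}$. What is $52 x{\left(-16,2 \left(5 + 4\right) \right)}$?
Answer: $52 i \sqrt{10} \approx 164.44 i$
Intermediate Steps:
$x{\left(b,n \right)} = \sqrt{6 + b}$
$52 x{\left(-16,2 \left(5 + 4\right) \right)} = 52 \sqrt{6 - 16} = 52 \sqrt{-10} = 52 i \sqrt{10}$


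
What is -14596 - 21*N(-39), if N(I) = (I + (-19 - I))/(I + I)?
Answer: -379629/26 ≈ -14601.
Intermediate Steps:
N(I) = -19/(2*I) (N(I) = -19*1/(2*I) = -19/(2*I))
-14596 - 21*N(-39) = -14596 - 21*(-19/2/(-39)) = -14596 - 21*(-19/2*(-1/39)) = -14596 - 21*19/78 = -14596 - 1*133/26 = -14596 - 133/26 = -379629/26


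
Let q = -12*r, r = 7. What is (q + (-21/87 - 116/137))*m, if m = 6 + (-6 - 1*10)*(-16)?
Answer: -88570410/3973 ≈ -22293.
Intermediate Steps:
q = -84 (q = -12*7 = -84)
m = 262 (m = 6 + (-6 - 10)*(-16) = 6 - 16*(-16) = 6 + 256 = 262)
(q + (-21/87 - 116/137))*m = (-84 + (-21/87 - 116/137))*262 = (-84 + (-21*1/87 - 116*1/137))*262 = (-84 + (-7/29 - 116/137))*262 = (-84 - 4323/3973)*262 = -338055/3973*262 = -88570410/3973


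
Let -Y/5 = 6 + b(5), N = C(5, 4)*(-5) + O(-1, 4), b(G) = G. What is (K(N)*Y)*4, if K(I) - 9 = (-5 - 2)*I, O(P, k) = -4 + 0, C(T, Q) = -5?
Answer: 30360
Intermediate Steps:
O(P, k) = -4
N = 21 (N = -5*(-5) - 4 = 25 - 4 = 21)
K(I) = 9 - 7*I (K(I) = 9 + (-5 - 2)*I = 9 - 7*I)
Y = -55 (Y = -5*(6 + 5) = -5*11 = -55)
(K(N)*Y)*4 = ((9 - 7*21)*(-55))*4 = ((9 - 147)*(-55))*4 = -138*(-55)*4 = 7590*4 = 30360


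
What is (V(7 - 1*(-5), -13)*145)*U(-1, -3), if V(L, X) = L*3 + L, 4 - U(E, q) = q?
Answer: 48720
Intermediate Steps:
U(E, q) = 4 - q
V(L, X) = 4*L (V(L, X) = 3*L + L = 4*L)
(V(7 - 1*(-5), -13)*145)*U(-1, -3) = ((4*(7 - 1*(-5)))*145)*(4 - 1*(-3)) = ((4*(7 + 5))*145)*(4 + 3) = ((4*12)*145)*7 = (48*145)*7 = 6960*7 = 48720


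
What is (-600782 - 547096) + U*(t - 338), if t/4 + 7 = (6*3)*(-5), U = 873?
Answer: -1781676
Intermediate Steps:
t = -388 (t = -28 + 4*((6*3)*(-5)) = -28 + 4*(18*(-5)) = -28 + 4*(-90) = -28 - 360 = -388)
(-600782 - 547096) + U*(t - 338) = (-600782 - 547096) + 873*(-388 - 338) = -1147878 + 873*(-726) = -1147878 - 633798 = -1781676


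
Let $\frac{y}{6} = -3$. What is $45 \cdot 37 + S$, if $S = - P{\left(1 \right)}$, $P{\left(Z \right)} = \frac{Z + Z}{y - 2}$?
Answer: $\frac{16651}{10} \approx 1665.1$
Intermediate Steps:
$y = -18$ ($y = 6 \left(-3\right) = -18$)
$P{\left(Z \right)} = - \frac{Z}{10}$ ($P{\left(Z \right)} = \frac{Z + Z}{-18 - 2} = \frac{2 Z}{-20} = 2 Z \left(- \frac{1}{20}\right) = - \frac{Z}{10}$)
$S = \frac{1}{10}$ ($S = - \frac{\left(-1\right) 1}{10} = \left(-1\right) \left(- \frac{1}{10}\right) = \frac{1}{10} \approx 0.1$)
$45 \cdot 37 + S = 45 \cdot 37 + \frac{1}{10} = 1665 + \frac{1}{10} = \frac{16651}{10}$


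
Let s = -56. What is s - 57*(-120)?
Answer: 6784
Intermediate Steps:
s - 57*(-120) = -56 - 57*(-120) = -56 + 6840 = 6784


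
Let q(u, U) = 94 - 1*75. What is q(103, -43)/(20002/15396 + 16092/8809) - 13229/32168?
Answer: 38641739939219/6818812604200 ≈ 5.6669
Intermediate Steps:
q(u, U) = 19 (q(u, U) = 94 - 75 = 19)
q(103, -43)/(20002/15396 + 16092/8809) - 13229/32168 = 19/(20002/15396 + 16092/8809) - 13229/32168 = 19/(20002*(1/15396) + 16092*(1/8809)) - 13229*1/32168 = 19/(10001/7698 + 16092/8809) - 13229/32168 = 19/(211975025/67811682) - 13229/32168 = 19*(67811682/211975025) - 13229/32168 = 1288421958/211975025 - 13229/32168 = 38641739939219/6818812604200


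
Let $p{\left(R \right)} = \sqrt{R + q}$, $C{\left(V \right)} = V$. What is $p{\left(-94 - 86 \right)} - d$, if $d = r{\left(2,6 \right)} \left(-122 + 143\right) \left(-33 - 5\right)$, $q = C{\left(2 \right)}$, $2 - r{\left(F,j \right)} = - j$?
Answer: $6384 + i \sqrt{178} \approx 6384.0 + 13.342 i$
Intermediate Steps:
$r{\left(F,j \right)} = 2 + j$ ($r{\left(F,j \right)} = 2 - - j = 2 + j$)
$q = 2$
$d = -6384$ ($d = \left(2 + 6\right) \left(-122 + 143\right) \left(-33 - 5\right) = 8 \cdot 21 \left(-38\right) = 8 \left(-798\right) = -6384$)
$p{\left(R \right)} = \sqrt{2 + R}$ ($p{\left(R \right)} = \sqrt{R + 2} = \sqrt{2 + R}$)
$p{\left(-94 - 86 \right)} - d = \sqrt{2 - 180} - -6384 = \sqrt{2 - 180} + 6384 = \sqrt{-178} + 6384 = i \sqrt{178} + 6384 = 6384 + i \sqrt{178}$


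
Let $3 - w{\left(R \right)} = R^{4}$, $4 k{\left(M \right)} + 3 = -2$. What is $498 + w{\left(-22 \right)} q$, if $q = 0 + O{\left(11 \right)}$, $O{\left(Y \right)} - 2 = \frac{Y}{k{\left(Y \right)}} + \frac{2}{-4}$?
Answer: $\frac{17105449}{10} \approx 1.7105 \cdot 10^{6}$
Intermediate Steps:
$k{\left(M \right)} = - \frac{5}{4}$ ($k{\left(M \right)} = - \frac{3}{4} + \frac{1}{4} \left(-2\right) = - \frac{3}{4} - \frac{1}{2} = - \frac{5}{4}$)
$w{\left(R \right)} = 3 - R^{4}$
$O{\left(Y \right)} = \frac{3}{2} - \frac{4 Y}{5}$ ($O{\left(Y \right)} = 2 + \left(\frac{Y}{- \frac{5}{4}} + \frac{2}{-4}\right) = 2 + \left(Y \left(- \frac{4}{5}\right) + 2 \left(- \frac{1}{4}\right)\right) = 2 - \left(\frac{1}{2} + \frac{4 Y}{5}\right) = \frac{3}{2} - \frac{4 Y}{5}$)
$q = - \frac{73}{10}$ ($q = 0 + \left(\frac{3}{2} - \frac{44}{5}\right) = 0 - \frac{73}{10} = - \frac{73}{10} \approx -7.3$)
$498 + w{\left(-22 \right)} q = 498 + \left(3 - \left(-22\right)^{4}\right) \left(- \frac{73}{10}\right) = 498 + \left(3 - 234256\right) \left(- \frac{73}{10}\right) = 498 - - \frac{17100469}{10} = 498 + \frac{17100469}{10} = \frac{17105449}{10}$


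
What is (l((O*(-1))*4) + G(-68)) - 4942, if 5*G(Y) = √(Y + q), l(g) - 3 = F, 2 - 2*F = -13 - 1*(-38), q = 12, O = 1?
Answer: -9901/2 + 2*I*√14/5 ≈ -4950.5 + 1.4967*I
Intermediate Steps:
F = -23/2 (F = 1 - (-13 - 1*(-38))/2 = 1 - (-13 + 38)/2 = 1 - ½*25 = 1 - 25/2 = -23/2 ≈ -11.500)
l(g) = -17/2 (l(g) = 3 - 23/2 = -17/2)
G(Y) = √(12 + Y)/5 (G(Y) = √(Y + 12)/5 = √(12 + Y)/5)
(l((O*(-1))*4) + G(-68)) - 4942 = (-17/2 + √(12 - 68)/5) - 4942 = (-17/2 + √(-56)/5) - 4942 = (-17/2 + (2*I*√14)/5) - 4942 = (-17/2 + 2*I*√14/5) - 4942 = -9901/2 + 2*I*√14/5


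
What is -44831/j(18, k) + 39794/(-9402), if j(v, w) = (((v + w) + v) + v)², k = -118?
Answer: -292248643/19255296 ≈ -15.178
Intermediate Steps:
j(v, w) = (w + 3*v)² (j(v, w) = ((w + 2*v) + v)² = (w + 3*v)²)
-44831/j(18, k) + 39794/(-9402) = -44831/(-118 + 3*18)² + 39794/(-9402) = -44831/(-118 + 54)² + 39794*(-1/9402) = -44831/((-64)²) - 19897/4701 = -44831/4096 - 19897/4701 = -292248643/19255296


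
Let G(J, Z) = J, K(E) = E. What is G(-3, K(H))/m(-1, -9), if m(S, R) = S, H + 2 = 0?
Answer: 3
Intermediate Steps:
H = -2 (H = -2 + 0 = -2)
G(-3, K(H))/m(-1, -9) = -3/(-1) = -3*(-1) = 3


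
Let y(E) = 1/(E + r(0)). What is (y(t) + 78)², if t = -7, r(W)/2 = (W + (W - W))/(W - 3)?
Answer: 297025/49 ≈ 6061.7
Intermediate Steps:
r(W) = 2*W/(-3 + W) (r(W) = 2*((W + (W - W))/(W - 3)) = 2*((W + 0)/(-3 + W)) = 2*(W/(-3 + W)) = 2*W/(-3 + W))
y(E) = 1/E (y(E) = 1/(E + 2*0/(-3 + 0)) = 1/(E + 2*0/(-3)) = 1/(E + 2*0*(-⅓)) = 1/(E + 0) = 1/E)
(y(t) + 78)² = (1/(-7) + 78)² = (-⅐ + 78)² = (545/7)² = 297025/49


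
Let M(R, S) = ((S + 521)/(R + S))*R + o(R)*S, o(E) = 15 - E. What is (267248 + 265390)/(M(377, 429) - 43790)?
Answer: -1834642/684217 ≈ -2.6814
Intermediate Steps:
M(R, S) = S*(15 - R) + R*(521 + S)/(R + S) (M(R, S) = ((S + 521)/(R + S))*R + (15 - R)*S = ((521 + S)/(R + S))*R + S*(15 - R) = R*(521 + S)/(R + S) + S*(15 - R) = S*(15 - R) + R*(521 + S)/(R + S))
(267248 + 265390)/(M(377, 429) - 43790) = (267248 + 265390)/((521*377 + 377*429 + 429²*(15 - 1*377) - 1*377*429*(-15 + 377))/(377 + 429) - 43790) = 532638/((196417 + 161733 + 184041*(15 - 377) - 1*377*429*362)/806 - 43790) = 532638/((196417 + 161733 + 184041*(-362) - 58547346)/806 - 43790) = 532638/((196417 + 161733 - 66622842 - 58547346)/806 - 43790) = 532638/((1/806)*(-124812038) - 43790) = 532638/(-4800463/31 - 43790) = 532638/(-6157953/31) = 532638*(-31/6157953) = -1834642/684217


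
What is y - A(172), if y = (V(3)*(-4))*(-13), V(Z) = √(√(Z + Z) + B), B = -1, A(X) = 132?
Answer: -132 + 52*√(-1 + √6) ≈ -69.395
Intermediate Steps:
V(Z) = √(-1 + √2*√Z) (V(Z) = √(√(Z + Z) - 1) = √(√(2*Z) - 1) = √(√2*√Z - 1) = √(-1 + √2*√Z))
y = 52*√(-1 + √6) (y = (√(-1 + √2*√3)*(-4))*(-13) = (√(-1 + √6)*(-4))*(-13) = -4*√(-1 + √6)*(-13) = 52*√(-1 + √6) ≈ 62.605)
y - A(172) = 52*√(-1 + √6) - 1*132 = 52*√(-1 + √6) - 132 = -132 + 52*√(-1 + √6)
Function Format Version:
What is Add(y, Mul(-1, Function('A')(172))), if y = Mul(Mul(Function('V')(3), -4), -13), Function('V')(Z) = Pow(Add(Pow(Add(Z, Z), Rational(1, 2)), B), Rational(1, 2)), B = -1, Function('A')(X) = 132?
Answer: Add(-132, Mul(52, Pow(Add(-1, Pow(6, Rational(1, 2))), Rational(1, 2)))) ≈ -69.395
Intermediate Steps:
Function('V')(Z) = Pow(Add(-1, Mul(Pow(2, Rational(1, 2)), Pow(Z, Rational(1, 2)))), Rational(1, 2)) (Function('V')(Z) = Pow(Add(Pow(Add(Z, Z), Rational(1, 2)), -1), Rational(1, 2)) = Pow(Add(Pow(Mul(2, Z), Rational(1, 2)), -1), Rational(1, 2)) = Pow(Add(Mul(Pow(2, Rational(1, 2)), Pow(Z, Rational(1, 2))), -1), Rational(1, 2)) = Pow(Add(-1, Mul(Pow(2, Rational(1, 2)), Pow(Z, Rational(1, 2)))), Rational(1, 2)))
y = Mul(52, Pow(Add(-1, Pow(6, Rational(1, 2))), Rational(1, 2))) (y = Mul(Mul(Pow(Add(-1, Mul(Pow(2, Rational(1, 2)), Pow(3, Rational(1, 2)))), Rational(1, 2)), -4), -13) = Mul(Mul(Pow(Add(-1, Pow(6, Rational(1, 2))), Rational(1, 2)), -4), -13) = Mul(Mul(-4, Pow(Add(-1, Pow(6, Rational(1, 2))), Rational(1, 2))), -13) = Mul(52, Pow(Add(-1, Pow(6, Rational(1, 2))), Rational(1, 2))) ≈ 62.605)
Add(y, Mul(-1, Function('A')(172))) = Add(Mul(52, Pow(Add(-1, Pow(6, Rational(1, 2))), Rational(1, 2))), Mul(-1, 132)) = Add(Mul(52, Pow(Add(-1, Pow(6, Rational(1, 2))), Rational(1, 2))), -132) = Add(-132, Mul(52, Pow(Add(-1, Pow(6, Rational(1, 2))), Rational(1, 2))))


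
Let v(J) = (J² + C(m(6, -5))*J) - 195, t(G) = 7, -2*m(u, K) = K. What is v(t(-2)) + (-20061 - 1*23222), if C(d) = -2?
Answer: -43443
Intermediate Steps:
m(u, K) = -K/2
v(J) = -195 + J² - 2*J (v(J) = (J² - 2*J) - 195 = -195 + J² - 2*J)
v(t(-2)) + (-20061 - 1*23222) = (-195 + 7² - 2*7) + (-20061 - 1*23222) = (-195 + 49 - 14) + (-20061 - 23222) = -160 - 43283 = -43443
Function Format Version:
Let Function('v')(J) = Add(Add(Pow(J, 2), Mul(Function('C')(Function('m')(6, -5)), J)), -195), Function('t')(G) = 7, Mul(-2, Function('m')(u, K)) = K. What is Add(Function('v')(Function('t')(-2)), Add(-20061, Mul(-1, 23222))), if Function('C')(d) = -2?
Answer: -43443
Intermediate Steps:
Function('m')(u, K) = Mul(Rational(-1, 2), K)
Function('v')(J) = Add(-195, Pow(J, 2), Mul(-2, J)) (Function('v')(J) = Add(Add(Pow(J, 2), Mul(-2, J)), -195) = Add(-195, Pow(J, 2), Mul(-2, J)))
Add(Function('v')(Function('t')(-2)), Add(-20061, Mul(-1, 23222))) = Add(Add(-195, Pow(7, 2), Mul(-2, 7)), Add(-20061, Mul(-1, 23222))) = Add(Add(-195, 49, -14), Add(-20061, -23222)) = Add(-160, -43283) = -43443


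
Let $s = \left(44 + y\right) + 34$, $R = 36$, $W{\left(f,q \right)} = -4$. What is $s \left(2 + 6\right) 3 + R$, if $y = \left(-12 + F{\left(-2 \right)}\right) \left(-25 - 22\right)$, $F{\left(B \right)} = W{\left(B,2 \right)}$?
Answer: $19956$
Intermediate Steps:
$F{\left(B \right)} = -4$
$y = 752$ ($y = \left(-12 - 4\right) \left(-25 - 22\right) = \left(-16\right) \left(-47\right) = 752$)
$s = 830$ ($s = \left(44 + 752\right) + 34 = 796 + 34 = 830$)
$s \left(2 + 6\right) 3 + R = 830 \left(2 + 6\right) 3 + 36 = 830 \cdot 8 \cdot 3 + 36 = 830 \cdot 24 + 36 = 19920 + 36 = 19956$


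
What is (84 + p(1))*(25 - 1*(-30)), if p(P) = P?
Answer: 4675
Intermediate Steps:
(84 + p(1))*(25 - 1*(-30)) = (84 + 1)*(25 - 1*(-30)) = 85*(25 + 30) = 85*55 = 4675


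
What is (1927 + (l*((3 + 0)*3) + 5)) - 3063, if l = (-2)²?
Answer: -1095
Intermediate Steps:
l = 4
(1927 + (l*((3 + 0)*3) + 5)) - 3063 = (1927 + (4*((3 + 0)*3) + 5)) - 3063 = (1927 + (4*(3*3) + 5)) - 3063 = (1927 + (4*9 + 5)) - 3063 = (1927 + (36 + 5)) - 3063 = (1927 + 41) - 3063 = 1968 - 3063 = -1095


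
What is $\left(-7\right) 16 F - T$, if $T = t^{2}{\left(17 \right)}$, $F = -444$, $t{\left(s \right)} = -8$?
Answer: $49664$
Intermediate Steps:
$T = 64$ ($T = \left(-8\right)^{2} = 64$)
$\left(-7\right) 16 F - T = \left(-7\right) 16 \left(-444\right) - 64 = \left(-112\right) \left(-444\right) - 64 = 49728 - 64 = 49664$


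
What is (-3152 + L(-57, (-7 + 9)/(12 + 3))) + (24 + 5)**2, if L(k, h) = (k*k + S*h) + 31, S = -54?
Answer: 4809/5 ≈ 961.80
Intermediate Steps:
L(k, h) = 31 + k**2 - 54*h (L(k, h) = (k*k - 54*h) + 31 = (k**2 - 54*h) + 31 = 31 + k**2 - 54*h)
(-3152 + L(-57, (-7 + 9)/(12 + 3))) + (24 + 5)**2 = (-3152 + (31 + (-57)**2 - 54*(-7 + 9)/(12 + 3))) + (24 + 5)**2 = (-3152 + (31 + 3249 - 108/15)) + 29**2 = (-3152 + (31 + 3249 - 108/15)) + 841 = (-3152 + (31 + 3249 - 54*2/15)) + 841 = (-3152 + (31 + 3249 - 36/5)) + 841 = (-3152 + 16364/5) + 841 = 604/5 + 841 = 4809/5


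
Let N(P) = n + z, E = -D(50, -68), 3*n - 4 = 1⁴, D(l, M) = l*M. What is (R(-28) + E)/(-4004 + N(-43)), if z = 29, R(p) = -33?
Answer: -10101/11920 ≈ -0.84740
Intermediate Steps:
D(l, M) = M*l
n = 5/3 (n = 4/3 + (⅓)*1⁴ = 4/3 + (⅓)*1 = 4/3 + ⅓ = 5/3 ≈ 1.6667)
E = 3400 (E = -(-68)*50 = -1*(-3400) = 3400)
N(P) = 92/3 (N(P) = 5/3 + 29 = 92/3)
(R(-28) + E)/(-4004 + N(-43)) = (-33 + 3400)/(-4004 + 92/3) = 3367/(-11920/3) = 3367*(-3/11920) = -10101/11920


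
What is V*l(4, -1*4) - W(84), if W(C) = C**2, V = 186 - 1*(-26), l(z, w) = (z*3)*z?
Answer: 3120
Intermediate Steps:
l(z, w) = 3*z**2 (l(z, w) = (3*z)*z = 3*z**2)
V = 212 (V = 186 + 26 = 212)
V*l(4, -1*4) - W(84) = 212*(3*4**2) - 1*84**2 = 212*(3*16) - 1*7056 = 212*48 - 7056 = 10176 - 7056 = 3120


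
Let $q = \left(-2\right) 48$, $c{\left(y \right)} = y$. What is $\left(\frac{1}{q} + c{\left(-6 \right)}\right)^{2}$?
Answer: $\frac{332929}{9216} \approx 36.125$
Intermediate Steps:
$q = -96$
$\left(\frac{1}{q} + c{\left(-6 \right)}\right)^{2} = \left(\frac{1}{-96} - 6\right)^{2} = \left(- \frac{1}{96} - 6\right)^{2} = \left(- \frac{577}{96}\right)^{2} = \frac{332929}{9216}$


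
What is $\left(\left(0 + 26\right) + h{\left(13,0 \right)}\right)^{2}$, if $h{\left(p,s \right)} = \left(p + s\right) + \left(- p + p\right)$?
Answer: $1521$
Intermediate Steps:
$h{\left(p,s \right)} = p + s$ ($h{\left(p,s \right)} = \left(p + s\right) + 0 = p + s$)
$\left(\left(0 + 26\right) + h{\left(13,0 \right)}\right)^{2} = \left(\left(0 + 26\right) + \left(13 + 0\right)\right)^{2} = \left(26 + 13\right)^{2} = 39^{2} = 1521$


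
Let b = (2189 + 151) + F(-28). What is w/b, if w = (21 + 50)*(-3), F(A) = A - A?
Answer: -71/780 ≈ -0.091026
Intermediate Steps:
F(A) = 0
w = -213 (w = 71*(-3) = -213)
b = 2340 (b = (2189 + 151) + 0 = 2340 + 0 = 2340)
w/b = -213/2340 = -213*1/2340 = -71/780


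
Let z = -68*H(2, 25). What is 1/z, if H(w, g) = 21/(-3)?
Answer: 1/476 ≈ 0.0021008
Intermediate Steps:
H(w, g) = -7 (H(w, g) = 21*(-⅓) = -7)
z = 476 (z = -68*(-7) = 476)
1/z = 1/476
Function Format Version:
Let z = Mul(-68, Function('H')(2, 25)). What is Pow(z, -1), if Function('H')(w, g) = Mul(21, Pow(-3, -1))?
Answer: Rational(1, 476) ≈ 0.0021008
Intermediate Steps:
Function('H')(w, g) = -7 (Function('H')(w, g) = Mul(21, Rational(-1, 3)) = -7)
z = 476 (z = Mul(-68, -7) = 476)
Pow(z, -1) = Pow(476, -1) = Rational(1, 476)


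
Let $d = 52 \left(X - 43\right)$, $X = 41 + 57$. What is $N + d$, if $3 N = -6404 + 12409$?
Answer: $\frac{14585}{3} \approx 4861.7$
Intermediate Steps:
$X = 98$
$N = \frac{6005}{3}$ ($N = \frac{-6404 + 12409}{3} = \frac{1}{3} \cdot 6005 = \frac{6005}{3} \approx 2001.7$)
$d = 2860$ ($d = 52 \left(98 - 43\right) = 52 \cdot 55 = 2860$)
$N + d = \frac{6005}{3} + 2860 = \frac{14585}{3}$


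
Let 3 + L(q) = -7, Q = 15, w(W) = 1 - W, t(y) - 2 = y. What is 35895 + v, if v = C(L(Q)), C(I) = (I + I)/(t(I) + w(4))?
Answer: 394865/11 ≈ 35897.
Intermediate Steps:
t(y) = 2 + y
L(q) = -10 (L(q) = -3 - 7 = -10)
C(I) = 2*I/(-1 + I) (C(I) = (I + I)/((2 + I) + (1 - 1*4)) = (2*I)/((2 + I) + (1 - 4)) = (2*I)/((2 + I) - 3) = (2*I)/(-1 + I) = 2*I/(-1 + I))
v = 20/11 (v = 2*(-10)/(-1 - 10) = 2*(-10)/(-11) = 2*(-10)*(-1/11) = 20/11 ≈ 1.8182)
35895 + v = 35895 + 20/11 = 394865/11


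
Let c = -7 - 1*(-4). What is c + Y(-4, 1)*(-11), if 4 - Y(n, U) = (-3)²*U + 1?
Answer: 63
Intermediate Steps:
c = -3 (c = -7 + 4 = -3)
Y(n, U) = 3 - 9*U (Y(n, U) = 4 - ((-3)²*U + 1) = 4 - (9*U + 1) = 4 - (1 + 9*U) = 4 + (-1 - 9*U) = 3 - 9*U)
c + Y(-4, 1)*(-11) = -3 + (3 - 9*1)*(-11) = -3 + (3 - 9)*(-11) = -3 - 6*(-11) = -3 + 66 = 63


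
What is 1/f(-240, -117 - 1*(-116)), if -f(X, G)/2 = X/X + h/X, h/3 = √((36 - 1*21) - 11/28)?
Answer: -89600/178791 - 80*√2863/178791 ≈ -0.52509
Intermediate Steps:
h = 3*√2863/14 (h = 3*√((36 - 1*21) - 11/28) = 3*√((36 - 21) - 11*1/28) = 3*√(15 - 11/28) = 3*√(409/28) = 3*(√2863/14) = 3*√2863/14 ≈ 11.466)
f(X, G) = -2 - 3*√2863/(7*X) (f(X, G) = -2*(X/X + (3*√2863/14)/X) = -2*(1 + 3*√2863/(14*X)) = -2 - 3*√2863/(7*X))
1/f(-240, -117 - 1*(-116)) = 1/(-2 - 3/7*√2863/(-240)) = 1/(-2 - 3/7*√2863*(-1/240)) = 1/(-2 + √2863/560)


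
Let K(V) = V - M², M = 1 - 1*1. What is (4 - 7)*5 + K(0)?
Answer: -15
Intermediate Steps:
M = 0 (M = 1 - 1 = 0)
K(V) = V (K(V) = V - 1*0² = V - 1*0 = V + 0 = V)
(4 - 7)*5 + K(0) = (4 - 7)*5 + 0 = -3*5 + 0 = -15 + 0 = -15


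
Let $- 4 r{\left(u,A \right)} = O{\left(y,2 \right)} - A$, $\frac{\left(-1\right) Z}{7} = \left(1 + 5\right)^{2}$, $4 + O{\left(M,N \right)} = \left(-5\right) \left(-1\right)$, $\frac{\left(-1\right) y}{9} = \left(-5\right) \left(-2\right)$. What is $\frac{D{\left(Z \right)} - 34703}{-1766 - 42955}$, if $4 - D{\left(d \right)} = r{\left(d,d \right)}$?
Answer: $\frac{46181}{59628} \approx 0.77448$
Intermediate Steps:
$y = -90$ ($y = - 9 \left(\left(-5\right) \left(-2\right)\right) = \left(-9\right) 10 = -90$)
$O{\left(M,N \right)} = 1$ ($O{\left(M,N \right)} = -4 - -5 = -4 + 5 = 1$)
$Z = -252$ ($Z = - 7 \left(1 + 5\right)^{2} = - 7 \cdot 6^{2} = \left(-7\right) 36 = -252$)
$r{\left(u,A \right)} = - \frac{1}{4} + \frac{A}{4}$ ($r{\left(u,A \right)} = - \frac{1 - A}{4} = - \frac{1}{4} + \frac{A}{4}$)
$D{\left(d \right)} = \frac{17}{4} - \frac{d}{4}$ ($D{\left(d \right)} = 4 - \left(- \frac{1}{4} + \frac{d}{4}\right) = \frac{17}{4} - \frac{d}{4}$)
$\frac{D{\left(Z \right)} - 34703}{-1766 - 42955} = \frac{\left(\frac{17}{4} - -63\right) - 34703}{-1766 - 42955} = \frac{\left(\frac{17}{4} + 63\right) - 34703}{-1766 - 42955} = \frac{\frac{269}{4} - 34703}{-44721} = \left(- \frac{138543}{4}\right) \left(- \frac{1}{44721}\right) = \frac{46181}{59628}$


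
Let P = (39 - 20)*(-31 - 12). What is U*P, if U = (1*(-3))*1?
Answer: 2451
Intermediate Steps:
U = -3 (U = -3*1 = -3)
P = -817 (P = 19*(-43) = -817)
U*P = -3*(-817) = 2451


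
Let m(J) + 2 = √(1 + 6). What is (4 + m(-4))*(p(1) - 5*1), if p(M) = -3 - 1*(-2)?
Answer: -12 - 6*√7 ≈ -27.875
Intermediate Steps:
m(J) = -2 + √7 (m(J) = -2 + √(1 + 6) = -2 + √7)
p(M) = -1 (p(M) = -3 + 2 = -1)
(4 + m(-4))*(p(1) - 5*1) = (4 + (-2 + √7))*(-1 - 5*1) = (2 + √7)*(-1 - 5) = (2 + √7)*(-6) = -12 - 6*√7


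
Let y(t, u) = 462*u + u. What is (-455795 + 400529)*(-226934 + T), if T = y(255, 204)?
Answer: 7321750212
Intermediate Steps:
y(t, u) = 463*u
T = 94452 (T = 463*204 = 94452)
(-455795 + 400529)*(-226934 + T) = (-455795 + 400529)*(-226934 + 94452) = -55266*(-132482) = 7321750212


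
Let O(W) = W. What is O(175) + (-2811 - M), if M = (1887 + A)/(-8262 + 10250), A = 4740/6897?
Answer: -12051945825/4570412 ≈ -2636.9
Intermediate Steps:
A = 1580/2299 (A = 4740*(1/6897) = 1580/2299 ≈ 0.68725)
M = 4339793/4570412 (M = (1887 + 1580/2299)/(-8262 + 10250) = (4339793/2299)/1988 = (4339793/2299)*(1/1988) = 4339793/4570412 ≈ 0.94954)
O(175) + (-2811 - M) = 175 + (-2811 - 1*4339793/4570412) = 175 + (-2811 - 4339793/4570412) = 175 - 12851767925/4570412 = -12051945825/4570412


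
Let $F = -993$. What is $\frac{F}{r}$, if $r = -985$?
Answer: $\frac{993}{985} \approx 1.0081$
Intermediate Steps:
$\frac{F}{r} = - \frac{993}{-985} = \left(-993\right) \left(- \frac{1}{985}\right) = \frac{993}{985}$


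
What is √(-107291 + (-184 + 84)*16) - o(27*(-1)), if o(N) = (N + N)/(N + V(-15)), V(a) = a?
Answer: -9/7 + 3*I*√12099 ≈ -1.2857 + 329.99*I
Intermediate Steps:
o(N) = 2*N/(-15 + N) (o(N) = (N + N)/(N - 15) = (2*N)/(-15 + N) = 2*N/(-15 + N))
√(-107291 + (-184 + 84)*16) - o(27*(-1)) = √(-107291 + (-184 + 84)*16) - 2*27*(-1)/(-15 + 27*(-1)) = √(-107291 - 100*16) - 2*(-27)/(-15 - 27) = √(-107291 - 1600) - 2*(-27)/(-42) = √(-108891) - 2*(-27)*(-1)/42 = 3*I*√12099 - 1*9/7 = 3*I*√12099 - 9/7 = -9/7 + 3*I*√12099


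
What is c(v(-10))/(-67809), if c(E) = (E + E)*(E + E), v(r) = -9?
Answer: -108/22603 ≈ -0.0047781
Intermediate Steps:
c(E) = 4*E**2 (c(E) = (2*E)*(2*E) = 4*E**2)
c(v(-10))/(-67809) = (4*(-9)**2)/(-67809) = (4*81)*(-1/67809) = 324*(-1/67809) = -108/22603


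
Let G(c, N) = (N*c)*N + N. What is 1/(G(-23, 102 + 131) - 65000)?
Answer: -1/1313414 ≈ -7.6137e-7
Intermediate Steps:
G(c, N) = N + c*N² (G(c, N) = c*N² + N = N + c*N²)
1/(G(-23, 102 + 131) - 65000) = 1/((102 + 131)*(1 + (102 + 131)*(-23)) - 65000) = 1/(233*(1 + 233*(-23)) - 65000) = 1/(233*(1 - 5359) - 65000) = 1/(233*(-5358) - 65000) = 1/(-1248414 - 65000) = 1/(-1313414) = -1/1313414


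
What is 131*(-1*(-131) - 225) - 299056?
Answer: -311370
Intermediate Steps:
131*(-1*(-131) - 225) - 299056 = 131*(131 - 225) - 299056 = 131*(-94) - 299056 = -12314 - 299056 = -311370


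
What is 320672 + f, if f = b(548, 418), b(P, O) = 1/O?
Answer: 134040897/418 ≈ 3.2067e+5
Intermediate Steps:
f = 1/418 ≈ 0.0023923
320672 + f = 320672 + 1/418 = 134040897/418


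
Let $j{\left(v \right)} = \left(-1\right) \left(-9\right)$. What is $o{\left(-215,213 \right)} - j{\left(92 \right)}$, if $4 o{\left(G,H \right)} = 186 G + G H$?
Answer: $- \frac{85821}{4} \approx -21455.0$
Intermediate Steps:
$j{\left(v \right)} = 9$
$o{\left(G,H \right)} = \frac{93 G}{2} + \frac{G H}{4}$ ($o{\left(G,H \right)} = \frac{186 G + G H}{4} = \frac{93 G}{2} + \frac{G H}{4}$)
$o{\left(-215,213 \right)} - j{\left(92 \right)} = \frac{1}{4} \left(-215\right) \left(186 + 213\right) - 9 = \frac{1}{4} \left(-215\right) 399 - 9 = - \frac{85785}{4} - 9 = - \frac{85821}{4}$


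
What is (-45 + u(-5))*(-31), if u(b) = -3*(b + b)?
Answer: 465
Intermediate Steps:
u(b) = -6*b
(-45 + u(-5))*(-31) = (-45 - 6*(-5))*(-31) = (-45 + 30)*(-31) = -15*(-31) = 465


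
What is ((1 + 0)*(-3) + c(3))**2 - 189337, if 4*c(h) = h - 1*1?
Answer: -757323/4 ≈ -1.8933e+5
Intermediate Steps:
c(h) = -1/4 + h/4 (c(h) = (h - 1*1)/4 = (h - 1)/4 = (-1 + h)/4 = -1/4 + h/4)
((1 + 0)*(-3) + c(3))**2 - 189337 = ((1 + 0)*(-3) + (-1/4 + (1/4)*3))**2 - 189337 = (1*(-3) + (-1/4 + 3/4))**2 - 189337 = (-3 + 1/2)**2 - 189337 = (-5/2)**2 - 189337 = 25/4 - 189337 = -757323/4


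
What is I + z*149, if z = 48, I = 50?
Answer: 7202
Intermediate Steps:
I + z*149 = 50 + 48*149 = 50 + 7152 = 7202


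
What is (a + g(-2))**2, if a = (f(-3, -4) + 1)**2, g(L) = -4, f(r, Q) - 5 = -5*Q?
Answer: 451584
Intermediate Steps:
f(r, Q) = 5 - 5*Q
a = 676 (a = ((5 - 5*(-4)) + 1)**2 = ((5 + 20) + 1)**2 = (25 + 1)**2 = 26**2 = 676)
(a + g(-2))**2 = (676 - 4)**2 = 672**2 = 451584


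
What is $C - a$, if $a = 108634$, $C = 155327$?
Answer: $46693$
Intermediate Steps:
$C - a = 155327 - 108634 = 46693$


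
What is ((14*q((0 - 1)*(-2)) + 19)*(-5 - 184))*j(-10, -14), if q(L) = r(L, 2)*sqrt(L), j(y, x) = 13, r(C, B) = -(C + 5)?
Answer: -46683 + 240786*sqrt(2) ≈ 2.9384e+5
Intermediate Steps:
r(C, B) = -5 - C (r(C, B) = -(5 + C) = -5 - C)
q(L) = sqrt(L)*(-5 - L) (q(L) = (-5 - L)*sqrt(L) = sqrt(L)*(-5 - L))
((14*q((0 - 1)*(-2)) + 19)*(-5 - 184))*j(-10, -14) = ((14*(sqrt((0 - 1)*(-2))*(-5 - (0 - 1)*(-2))) + 19)*(-5 - 184))*13 = ((14*(sqrt(-1*(-2))*(-5 - (-1)*(-2))) + 19)*(-189))*13 = ((14*(sqrt(2)*(-5 - 1*2)) + 19)*(-189))*13 = ((14*(sqrt(2)*(-5 - 2)) + 19)*(-189))*13 = ((14*(sqrt(2)*(-7)) + 19)*(-189))*13 = ((14*(-7*sqrt(2)) + 19)*(-189))*13 = ((-98*sqrt(2) + 19)*(-189))*13 = ((19 - 98*sqrt(2))*(-189))*13 = (-3591 + 18522*sqrt(2))*13 = -46683 + 240786*sqrt(2)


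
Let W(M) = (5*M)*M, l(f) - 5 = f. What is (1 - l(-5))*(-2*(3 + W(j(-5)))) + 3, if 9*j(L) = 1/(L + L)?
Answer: -2431/810 ≈ -3.0012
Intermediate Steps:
l(f) = 5 + f
j(L) = 1/(18*L) (j(L) = 1/(9*(L + L)) = 1/(9*((2*L))) = (1/(2*L))/9 = 1/(18*L))
W(M) = 5*M**2
(1 - l(-5))*(-2*(3 + W(j(-5)))) + 3 = (1 - (5 - 5))*(-2*(3 + 5*((1/18)/(-5))**2)) + 3 = (1 - 1*0)*(-2*(3 + 5*((1/18)*(-1/5))**2)) + 3 = (1 + 0)*(-2*(3 + 5*(-1/90)**2)) + 3 = 1*(-2*(3 + 5*(1/8100))) + 3 = 1*(-2*(3 + 1/1620)) + 3 = 1*(-2*4861/1620) + 3 = 1*(-4861/810) + 3 = -4861/810 + 3 = -2431/810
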